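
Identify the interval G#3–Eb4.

diminished sixth

The letter names run G→E, a span of 5 letter steps, so the interval is some kind of sixth.
G# to Eb is 7 semitones. A major sixth is 9, so 7 makes it diminished.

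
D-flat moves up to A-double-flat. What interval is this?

diminished fifth

The letter names run D→A, a span of 4 letter steps, so the interval is some kind of fifth.
Db to Abb is 6 semitones. A perfect fifth is 7, so 6 makes it diminished.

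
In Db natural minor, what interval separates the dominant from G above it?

The dominant of Db natural minor is Ab.
Ab up to G: letters A→G make it a seventh; 11 semitones makes it major.

major seventh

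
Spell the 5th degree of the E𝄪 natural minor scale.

B##

Degree 5 takes the letter 4 steps above E, which is B.
In natural minor, degree 5 sits 7 semitones above the tonic. E## + 7 semitones is pitch class 1, spelled on B as B##.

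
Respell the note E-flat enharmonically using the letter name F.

Plain F sits 2 semitones above Eb, so on the letter F the same pitch needs a double flat: Fbb.

Fbb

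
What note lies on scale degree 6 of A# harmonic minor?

F#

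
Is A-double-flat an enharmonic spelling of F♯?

Two spellings are enharmonically equivalent only if they share a pitch class.
Here Abb → 7, F# → 6; 6 ≠ 7, so they are not.

No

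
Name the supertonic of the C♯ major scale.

The C# major scale runs C# D# E# F# G# A# B#.
Degree 2 is D#.

D#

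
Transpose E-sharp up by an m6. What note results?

E up a major sixth is C#, so the target letter is C.
From E#, a minor sixth is 8 semitones up: C#.

C#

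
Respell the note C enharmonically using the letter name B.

B#

Plain B sits 1 semitone below C, so on the letter B the same pitch needs a sharp: B#.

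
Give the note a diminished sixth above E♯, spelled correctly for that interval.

C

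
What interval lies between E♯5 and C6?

diminished sixth

The letter names run E→C, a span of 5 letter steps, so the interval is some kind of sixth.
E# to C is 7 semitones. A major sixth is 9, so 7 makes it diminished.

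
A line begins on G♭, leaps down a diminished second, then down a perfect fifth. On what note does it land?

A diminished second down from Gb is F# (letter F, 0 semitones down).
A perfect fifth down from F# is B (letter B, 7 semitones down).

B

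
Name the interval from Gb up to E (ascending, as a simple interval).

augmented sixth

The letter names run G→E, a span of 5 letter steps, so the interval is some kind of sixth.
Gb to E is 10 semitones. A major sixth is 9, so 10 makes it augmented.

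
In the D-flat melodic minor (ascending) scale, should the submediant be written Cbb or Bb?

Each scale degree takes a distinct letter name. Degree 6 of a scale on D must use the letter B.
Bb and Cbb are enharmonically the same pitch, but only Bb uses the letter B, so it is the correct spelling here.

Bb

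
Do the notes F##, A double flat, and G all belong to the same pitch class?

Yes

F## = pitch class 7 and Abb = pitch class 7 and G = pitch class 7 — the same pitch class, so they are enharmonic equivalents.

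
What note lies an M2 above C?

D

A second above C lands on the letter D.
A major second spans 2 semitones, so C moves to pitch class 2. On the letter D that is D.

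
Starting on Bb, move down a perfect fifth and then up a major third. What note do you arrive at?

G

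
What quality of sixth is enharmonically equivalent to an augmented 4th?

doubly diminished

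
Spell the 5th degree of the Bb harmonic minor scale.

Degree 5 takes the letter 4 steps above B, which is F.
In harmonic minor, degree 5 sits 7 semitones above the tonic. Bb + 7 semitones is pitch class 5, spelled on F as F.

F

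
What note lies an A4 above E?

A#

A fourth above E lands on the letter A.
An augmented fourth spans 6 semitones, so E moves to pitch class 10. On the letter A that is A#.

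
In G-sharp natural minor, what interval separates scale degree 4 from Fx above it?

Scale degree 4 of G# natural minor is C#.
C# up to F##: letters C→F make it a fourth; 6 semitones makes it augmented.

augmented fourth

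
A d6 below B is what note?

D##

A sixth below B lands on the letter D.
A diminished sixth spans 7 semitones, so B moves to pitch class 4. On the letter D that is D##.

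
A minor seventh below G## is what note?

A seventh below G lands on the letter A.
A minor seventh spans 10 semitones, so G## moves to pitch class 11. On the letter A that is A##.

A##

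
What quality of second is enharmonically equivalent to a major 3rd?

doubly augmented

A major third spans 4 semitones.
A second spanning 4 semitones is doubly augmented (the major second is 2).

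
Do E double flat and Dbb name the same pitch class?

No

Two spellings are enharmonically equivalent only if they share a pitch class.
Here Ebb → 2, Dbb → 0; 0 ≠ 2, so they are not.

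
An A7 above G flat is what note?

G up a major seventh is F#, so the target letter is F.
From Gb, an augmented seventh is 12 semitones up: F#.

F#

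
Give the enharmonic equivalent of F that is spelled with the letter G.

Plain G sits 2 semitones above F, so on the letter G the same pitch needs a double flat: Gbb.

Gbb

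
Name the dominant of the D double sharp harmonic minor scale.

A##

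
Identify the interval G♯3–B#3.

The letter names run G→B, a span of 2 letter steps, so the interval is some kind of third.
G# to B# is 4 semitones. A major third is 4, so 4 makes it major.

major third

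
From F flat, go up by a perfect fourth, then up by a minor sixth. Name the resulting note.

Gbb

A perfect fourth up from Fb is Bbb (letter B, 5 semitones up).
A minor sixth up from Bbb is Gbb (letter G, 8 semitones up).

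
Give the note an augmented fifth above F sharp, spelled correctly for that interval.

F up a perfect fifth is C, so the target letter is C.
From F#, an augmented fifth is 8 semitones up: C##.

C##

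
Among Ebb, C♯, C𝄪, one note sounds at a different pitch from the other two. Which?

In 12-tone equal temperament, enharmonic equivalents share a pitch class. Ebb is pitch class 2; C# is pitch class 1; C## is pitch class 2.
Ebb and C## share pitch class 2, while C# is pitch class 1.

C#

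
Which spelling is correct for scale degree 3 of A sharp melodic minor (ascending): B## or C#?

C#

Each scale degree takes a distinct letter name. Degree 3 of a scale on A must use the letter C.
C# and B## are enharmonically the same pitch, but only C# uses the letter C, so it is the correct spelling here.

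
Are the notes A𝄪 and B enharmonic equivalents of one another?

A## = pitch class 11 and B = pitch class 11 — the same pitch class, so they are enharmonic equivalents.

Yes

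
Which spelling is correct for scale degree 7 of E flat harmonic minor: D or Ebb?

D

Each scale degree takes a distinct letter name. Degree 7 of a scale on E must use the letter D.
D and Ebb are enharmonically the same pitch, but only D uses the letter D, so it is the correct spelling here.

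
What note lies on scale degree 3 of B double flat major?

The Bbb major scale runs Bbb Cb Db Ebb Fb Gb Ab.
Degree 3 is Db.

Db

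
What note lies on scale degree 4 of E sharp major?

A#

Degree 4 takes the letter 3 steps above E, which is A.
In major, degree 4 sits 5 semitones above the tonic. E# + 5 semitones is pitch class 10, spelled on A as A#.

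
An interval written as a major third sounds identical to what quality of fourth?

diminished

A major third spans 4 semitones.
A fourth spanning 4 semitones is diminished (the perfect fourth is 5).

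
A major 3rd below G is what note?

G down a major third is Eb, so the target letter is E.
From G, a major third is 4 semitones down: Eb.

Eb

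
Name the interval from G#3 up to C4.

diminished fourth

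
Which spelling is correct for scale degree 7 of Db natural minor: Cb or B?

Each scale degree takes a distinct letter name. Degree 7 of a scale on D must use the letter C.
Cb and B are enharmonically the same pitch, but only Cb uses the letter C, so it is the correct spelling here.

Cb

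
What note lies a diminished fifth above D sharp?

A fifth above D lands on the letter A.
A diminished fifth spans 6 semitones, so D# moves to pitch class 9. On the letter A that is A.

A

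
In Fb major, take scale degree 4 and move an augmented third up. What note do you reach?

D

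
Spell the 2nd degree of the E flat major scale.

F

Degree 2 takes the letter 1 step above E, which is F.
In major, degree 2 sits 2 semitones above the tonic. Eb + 2 semitones is pitch class 5, spelled on F as F.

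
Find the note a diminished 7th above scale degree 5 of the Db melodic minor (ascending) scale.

Scale degree 5 of Db melodic minor (ascending) is Ab.
A diminished seventh (9 semitones) above Ab lands on the letter G, giving Gbb.

Gbb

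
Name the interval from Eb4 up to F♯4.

augmented second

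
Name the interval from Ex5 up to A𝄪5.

Counting letters E–F–G–A gives a fourth.
E##→A## = 5 semitones, exactly the perfect fourth.

perfect fourth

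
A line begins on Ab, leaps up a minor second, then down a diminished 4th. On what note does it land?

A minor second up from Ab is Bbb (letter B, 1 semitone up).
A diminished fourth down from Bbb is F (letter F, 4 semitones down).

F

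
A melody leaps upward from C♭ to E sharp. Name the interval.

Counting letters C–D–E gives a third.
Cb→E# = 6 semitones, 2 wider than the major third (4), so doubly augmented.

doubly augmented third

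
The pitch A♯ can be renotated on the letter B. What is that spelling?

Plain B sits 1 semitone above A#, so on the letter B the same pitch needs a flat: Bb.

Bb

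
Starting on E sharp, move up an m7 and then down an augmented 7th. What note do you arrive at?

A minor seventh up from E# is D# (letter D, 10 semitones up).
An augmented seventh down from D# is Eb (letter E, 12 semitones down).

Eb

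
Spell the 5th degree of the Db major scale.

Ab

The Db major scale runs Db Eb F Gb Ab Bb C.
Degree 5 is Ab.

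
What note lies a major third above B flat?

A third above B lands on the letter D.
A major third spans 4 semitones, so Bb moves to pitch class 2. On the letter D that is D.

D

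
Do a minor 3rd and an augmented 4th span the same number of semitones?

A minor third spans 3 semitones; an augmented fourth spans 6.
The spans differ, so they are not enharmonic equivalents.

No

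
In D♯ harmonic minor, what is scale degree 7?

C##

The D# harmonic minor scale runs D# E# F# G# A# B C##.
Degree 7 is C##.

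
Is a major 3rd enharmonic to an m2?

A major third spans 4 semitones; a minor second spans 1.
The spans differ, so they are not enharmonic equivalents.

No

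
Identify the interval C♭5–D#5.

doubly augmented second

Counting letters C–D gives a second.
Cb→D# = 4 semitones, 2 wider than the major second (2), so doubly augmented.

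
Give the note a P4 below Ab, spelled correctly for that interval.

Eb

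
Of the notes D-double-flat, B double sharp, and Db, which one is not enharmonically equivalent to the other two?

Dbb

In 12-tone equal temperament, enharmonic equivalents share a pitch class. Dbb is pitch class 0; B## is pitch class 1; Db is pitch class 1.
B## and Db share pitch class 1, while Dbb is pitch class 0.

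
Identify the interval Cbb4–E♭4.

Counting letters C–D–E gives a third.
Cbb→Eb = 5 semitones, 1 wider than the major third (4), so augmented.

augmented third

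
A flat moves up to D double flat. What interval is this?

The letter names run A→D, a span of 3 letter steps, so the interval is some kind of fourth.
Ab to Dbb is 4 semitones. A perfect fourth is 5, so 4 makes it diminished.

diminished fourth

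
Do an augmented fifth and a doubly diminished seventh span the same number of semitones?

Yes

An augmented fifth spans 8 semitones; a doubly diminished seventh spans 8.
They are enharmonically equivalent.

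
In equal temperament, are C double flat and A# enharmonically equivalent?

Yes

Cbb is pitch class 10; A# is pitch class 10.
All spellings map to pitch class 10, so they are enharmonically equivalent.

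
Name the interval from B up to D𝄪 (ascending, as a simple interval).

Counting letters B–C–D gives a third.
B→D## = 5 semitones, 1 wider than the major third (4), so augmented.

augmented third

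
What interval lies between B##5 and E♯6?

The letter names run B→E, a span of 3 letter steps, so the interval is some kind of fourth.
B## to E# is 4 semitones. A perfect fourth is 5, so 4 makes it diminished.

diminished fourth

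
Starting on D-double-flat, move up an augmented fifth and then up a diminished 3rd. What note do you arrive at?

Cbb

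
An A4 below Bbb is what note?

B down a perfect fourth is F#, so the target letter is F.
From Bbb, an augmented fourth is 6 semitones down: Fbb.

Fbb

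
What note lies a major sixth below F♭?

A sixth below F lands on the letter A.
A major sixth spans 9 semitones, so Fb moves to pitch class 7. On the letter A that is Abb.

Abb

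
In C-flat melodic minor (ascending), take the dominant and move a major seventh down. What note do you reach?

Abb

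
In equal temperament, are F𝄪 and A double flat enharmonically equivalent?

F## = pitch class 7 and Abb = pitch class 7 — the same pitch class, so they are enharmonic equivalents.

Yes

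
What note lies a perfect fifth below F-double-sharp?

A fifth below F lands on the letter B.
A perfect fifth spans 7 semitones, so F## moves to pitch class 0. On the letter B that is B#.

B#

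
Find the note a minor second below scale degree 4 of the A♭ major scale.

C

Scale degree 4 of Ab major is Db.
A minor second (1 semitone) below Db lands on the letter C, giving C.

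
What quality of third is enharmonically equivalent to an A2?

An augmented second spans 3 semitones.
A third spanning 3 semitones is minor (the major third is 4).

minor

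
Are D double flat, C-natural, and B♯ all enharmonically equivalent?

Yes

Dbb is pitch class 0; C is pitch class 0; B# is pitch class 0.
All spellings map to pitch class 0, so they are enharmonically equivalent.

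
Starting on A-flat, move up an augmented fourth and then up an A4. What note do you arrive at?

G#

An augmented fourth up from Ab is D (letter D, 6 semitones up).
An augmented fourth up from D is G# (letter G, 6 semitones up).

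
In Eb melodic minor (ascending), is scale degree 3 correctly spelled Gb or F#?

Each scale degree takes a distinct letter name. Degree 3 of a scale on E must use the letter G.
Gb and F# are enharmonically the same pitch, but only Gb uses the letter G, so it is the correct spelling here.

Gb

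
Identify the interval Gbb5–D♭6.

augmented fifth

The letter names run G→D, a span of 4 letter steps, so the interval is some kind of fifth.
Gbb to Db is 8 semitones. A perfect fifth is 7, so 8 makes it augmented.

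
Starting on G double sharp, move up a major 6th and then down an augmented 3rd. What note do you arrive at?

A major sixth up from G## is E## (letter E, 9 semitones up).
An augmented third down from E## is C# (letter C, 5 semitones down).

C#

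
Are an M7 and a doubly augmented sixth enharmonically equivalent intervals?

Yes

A major seventh spans 11 semitones; a doubly augmented sixth spans 11.
They are enharmonically equivalent.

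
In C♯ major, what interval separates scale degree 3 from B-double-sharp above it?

Scale degree 3 of C# major is E#.
E# up to B##: letters E→B make it a fifth; 8 semitones makes it augmented.

augmented fifth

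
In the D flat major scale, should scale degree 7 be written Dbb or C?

C

Each scale degree takes a distinct letter name. Degree 7 of a scale on D must use the letter C.
C and Dbb are enharmonically the same pitch, but only C uses the letter C, so it is the correct spelling here.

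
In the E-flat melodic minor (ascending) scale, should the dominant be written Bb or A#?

Bb

Each scale degree takes a distinct letter name. Degree 5 of a scale on E must use the letter B.
Bb and A# are enharmonically the same pitch, but only Bb uses the letter B, so it is the correct spelling here.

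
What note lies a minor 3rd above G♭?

A third above G lands on the letter B.
A minor third spans 3 semitones, so Gb moves to pitch class 9. On the letter B that is Bbb.

Bbb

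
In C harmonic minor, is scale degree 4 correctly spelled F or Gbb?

Each scale degree takes a distinct letter name. Degree 4 of a scale on C must use the letter F.
F and Gbb are enharmonically the same pitch, but only F uses the letter F, so it is the correct spelling here.

F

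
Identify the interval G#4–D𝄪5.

The letter names run G→D, a span of 4 letter steps, so the interval is some kind of fifth.
G# to D## is 8 semitones. A perfect fifth is 7, so 8 makes it augmented.

augmented fifth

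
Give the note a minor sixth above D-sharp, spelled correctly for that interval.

B

D up a major sixth is B, so the target letter is B.
From D#, a minor sixth is 8 semitones up: B.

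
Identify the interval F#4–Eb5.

Counting letters F–G–A–B–C–D–E gives a seventh.
F#→Eb = 9 semitones, 2 narrower than the major seventh (11), so diminished.

diminished seventh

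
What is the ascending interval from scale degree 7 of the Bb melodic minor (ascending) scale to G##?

Scale degree 7 of Bb melodic minor (ascending) is A.
A up to G##: letters A→G make it a seventh; 12 semitones makes it augmented.

augmented seventh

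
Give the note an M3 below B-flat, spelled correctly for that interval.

Gb

A third below B lands on the letter G.
A major third spans 4 semitones, so Bb moves to pitch class 6. On the letter G that is Gb.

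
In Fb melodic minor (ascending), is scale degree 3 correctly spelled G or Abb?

Abb

Each scale degree takes a distinct letter name. Degree 3 of a scale on F must use the letter A.
Abb and G are enharmonically the same pitch, but only Abb uses the letter A, so it is the correct spelling here.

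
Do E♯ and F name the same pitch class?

Yes

E# is pitch class 5; F is pitch class 5.
All spellings map to pitch class 5, so they are enharmonically equivalent.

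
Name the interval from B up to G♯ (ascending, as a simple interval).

Counting letters B–C–D–E–F–G gives a sixth.
B→G# = 9 semitones, exactly the major sixth.

major sixth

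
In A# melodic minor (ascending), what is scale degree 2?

B#

Degree 2 takes the letter 1 step above A, which is B.
In melodic minor (ascending), degree 2 sits 2 semitones above the tonic. A# + 2 semitones is pitch class 0, spelled on B as B#.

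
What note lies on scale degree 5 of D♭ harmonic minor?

The Db harmonic minor scale runs Db Eb Fb Gb Ab Bbb C.
Degree 5 is Ab.

Ab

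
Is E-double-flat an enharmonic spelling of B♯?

Two spellings are enharmonically equivalent only if they share a pitch class.
Here Ebb → 2, B# → 0; 0 ≠ 2, so they are not.

No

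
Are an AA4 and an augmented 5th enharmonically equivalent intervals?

No

A doubly augmented fourth spans 7 semitones; an augmented fifth spans 8.
The spans differ, so they are not enharmonic equivalents.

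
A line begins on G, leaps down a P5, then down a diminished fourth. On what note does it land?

G#

A perfect fifth down from G is C (letter C, 7 semitones down).
A diminished fourth down from C is G# (letter G, 4 semitones down).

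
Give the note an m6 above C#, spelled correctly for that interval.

A

A sixth above C lands on the letter A.
A minor sixth spans 8 semitones, so C# moves to pitch class 9. On the letter A that is A.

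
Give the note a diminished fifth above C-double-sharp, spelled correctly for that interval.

C up a perfect fifth is G, so the target letter is G.
From C##, a diminished fifth is 6 semitones up: G#.

G#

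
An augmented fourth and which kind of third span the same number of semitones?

doubly augmented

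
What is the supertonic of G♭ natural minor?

Degree 2 takes the letter 1 step above G, which is A.
In natural minor, degree 2 sits 2 semitones above the tonic. Gb + 2 semitones is pitch class 8, spelled on A as Ab.

Ab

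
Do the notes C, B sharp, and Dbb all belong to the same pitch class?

Yes

C is pitch class 0; B# is pitch class 0; Dbb is pitch class 0.
All spellings map to pitch class 0, so they are enharmonically equivalent.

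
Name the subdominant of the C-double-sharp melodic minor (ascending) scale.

F##

Degree 4 takes the letter 3 steps above C, which is F.
In melodic minor (ascending), degree 4 sits 5 semitones above the tonic. C## + 5 semitones is pitch class 7, spelled on F as F##.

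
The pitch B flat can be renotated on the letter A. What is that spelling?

Bb is pitch class 10. The letter A alone is pitch class 9.
To reach pitch class 10 from A requires an offset of +1 semitone, i.e. sharp: A#.

A#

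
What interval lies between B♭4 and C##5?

doubly augmented second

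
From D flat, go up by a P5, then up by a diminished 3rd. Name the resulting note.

A perfect fifth up from Db is Ab (letter A, 7 semitones up).
A diminished third up from Ab is Cbb (letter C, 2 semitones up).

Cbb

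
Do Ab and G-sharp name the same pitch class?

Yes

Ab is pitch class 8; G# is pitch class 8.
All spellings map to pitch class 8, so they are enharmonically equivalent.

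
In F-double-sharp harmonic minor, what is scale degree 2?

G##

Degree 2 takes the letter 1 step above F, which is G.
In harmonic minor, degree 2 sits 2 semitones above the tonic. F## + 2 semitones is pitch class 9, spelled on G as G##.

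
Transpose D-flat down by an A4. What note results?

Abb

A fourth below D lands on the letter A.
An augmented fourth spans 6 semitones, so Db moves to pitch class 7. On the letter A that is Abb.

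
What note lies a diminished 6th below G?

G down a major sixth is Bb, so the target letter is B.
From G, a diminished sixth is 7 semitones down: B#.

B#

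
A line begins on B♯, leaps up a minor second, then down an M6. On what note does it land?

A minor second up from B# is C# (letter C, 1 semitone up).
A major sixth down from C# is E (letter E, 9 semitones down).

E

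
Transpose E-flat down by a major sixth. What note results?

Gb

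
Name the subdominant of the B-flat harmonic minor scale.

The Bb harmonic minor scale runs Bb C Db Eb F Gb A.
Degree 4 is Eb.

Eb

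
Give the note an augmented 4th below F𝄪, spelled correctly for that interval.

F down a perfect fourth is C, so the target letter is C.
From F##, an augmented fourth is 6 semitones down: C#.

C#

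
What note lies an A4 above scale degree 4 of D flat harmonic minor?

C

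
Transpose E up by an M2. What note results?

E up a major second is F#, so the target letter is F.
From E, a major second is 2 semitones up: F#.

F#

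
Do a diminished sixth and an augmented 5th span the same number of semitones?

No

A diminished sixth spans 7 semitones; an augmented fifth spans 8.
The spans differ, so they are not enharmonic equivalents.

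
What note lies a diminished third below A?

F##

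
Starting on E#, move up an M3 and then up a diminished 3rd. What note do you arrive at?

B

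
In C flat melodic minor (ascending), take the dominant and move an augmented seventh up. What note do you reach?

The dominant of Cb melodic minor (ascending) is Gb.
An augmented seventh (12 semitones) above Gb lands on the letter F, giving F#.

F#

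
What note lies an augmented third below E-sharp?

C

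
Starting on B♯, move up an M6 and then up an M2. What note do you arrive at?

A##

A major sixth up from B# is G## (letter G, 9 semitones up).
A major second up from G## is A## (letter A, 2 semitones up).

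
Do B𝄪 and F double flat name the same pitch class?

No

B## is pitch class 1; Fbb is pitch class 3.
The pitch classes differ (1 vs. 3), so they are not enharmonic equivalents.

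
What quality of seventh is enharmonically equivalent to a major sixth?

A major sixth spans 9 semitones.
A seventh spanning 9 semitones is diminished (the major seventh is 11).

diminished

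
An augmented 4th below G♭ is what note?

Dbb

G down a perfect fourth is D, so the target letter is D.
From Gb, an augmented fourth is 6 semitones down: Dbb.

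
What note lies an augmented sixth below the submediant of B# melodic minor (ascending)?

The submediant of B# melodic minor (ascending) is G##.
An augmented sixth (10 semitones) below G## lands on the letter B, giving B.

B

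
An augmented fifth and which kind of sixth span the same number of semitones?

minor

An augmented fifth spans 8 semitones.
A sixth spanning 8 semitones is minor (the major sixth is 9).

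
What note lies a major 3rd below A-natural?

A down a major third is F, so the target letter is F.
From A, a major third is 4 semitones down: F.

F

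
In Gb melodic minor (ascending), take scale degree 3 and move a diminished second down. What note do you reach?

Scale degree 3 of Gb melodic minor (ascending) is Bbb.
A diminished second (0 semitones) below Bbb lands on the letter A, giving A.

A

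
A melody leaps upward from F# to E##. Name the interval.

augmented seventh

The letter names run F→E, a span of 6 letter steps, so the interval is some kind of seventh.
F# to E## is 12 semitones. A major seventh is 11, so 12 makes it augmented.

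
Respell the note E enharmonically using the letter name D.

Plain D sits 2 semitones below E, so on the letter D the same pitch needs a double sharp: D##.

D##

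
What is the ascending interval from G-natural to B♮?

major third

The letter names run G→B, a span of 2 letter steps, so the interval is some kind of third.
G to B is 4 semitones. A major third is 4, so 4 makes it major.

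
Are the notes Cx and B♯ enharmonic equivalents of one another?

No

Two spellings are enharmonically equivalent only if they share a pitch class.
Here C## → 2, B# → 0; 0 ≠ 2, so they are not.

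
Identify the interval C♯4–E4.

The letter names run C→E, a span of 2 letter steps, so the interval is some kind of third.
C# to E is 3 semitones. A major third is 4, so 3 makes it minor.

minor third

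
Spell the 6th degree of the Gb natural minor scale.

The Gb natural minor scale runs Gb Ab Bbb Cb Db Ebb Fb.
Degree 6 is Ebb.

Ebb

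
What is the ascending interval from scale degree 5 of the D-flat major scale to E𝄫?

Scale degree 5 of Db major is Ab.
Ab up to Ebb: letters A→E make it a fifth; 6 semitones makes it diminished.

diminished fifth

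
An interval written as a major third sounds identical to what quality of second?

A major third spans 4 semitones.
A second spanning 4 semitones is doubly augmented (the major second is 2).

doubly augmented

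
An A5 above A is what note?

A fifth above A lands on the letter E.
An augmented fifth spans 8 semitones, so A moves to pitch class 5. On the letter E that is E#.

E#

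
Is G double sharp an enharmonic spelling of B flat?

Two spellings are enharmonically equivalent only if they share a pitch class.
Here G## → 9, Bb → 10; 9 ≠ 10, so they are not.

No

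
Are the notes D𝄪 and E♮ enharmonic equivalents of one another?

Yes

D## is pitch class 4; E is pitch class 4.
All spellings map to pitch class 4, so they are enharmonically equivalent.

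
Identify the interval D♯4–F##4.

major third

Counting letters D–E–F gives a third.
D#→F## = 4 semitones, exactly the major third.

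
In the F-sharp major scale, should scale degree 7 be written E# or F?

Each scale degree takes a distinct letter name. Degree 7 of a scale on F must use the letter E.
E# and F are enharmonically the same pitch, but only E# uses the letter E, so it is the correct spelling here.

E#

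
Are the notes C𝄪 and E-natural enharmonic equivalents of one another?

No

C## is pitch class 2; E is pitch class 4.
The pitch classes differ (2 vs. 4), so they are not enharmonic equivalents.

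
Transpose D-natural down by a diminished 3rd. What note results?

A third below D lands on the letter B.
A diminished third spans 2 semitones, so D moves to pitch class 0. On the letter B that is B#.

B#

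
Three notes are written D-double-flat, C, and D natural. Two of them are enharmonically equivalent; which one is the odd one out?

In 12-tone equal temperament, enharmonic equivalents share a pitch class. Dbb is pitch class 0; C is pitch class 0; D is pitch class 2.
Dbb and C share pitch class 0, while D is pitch class 2.

D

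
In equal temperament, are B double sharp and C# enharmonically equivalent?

Yes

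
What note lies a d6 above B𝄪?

G#

A sixth above B lands on the letter G.
A diminished sixth spans 7 semitones, so B## moves to pitch class 8. On the letter G that is G#.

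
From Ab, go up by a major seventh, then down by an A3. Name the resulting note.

Ebb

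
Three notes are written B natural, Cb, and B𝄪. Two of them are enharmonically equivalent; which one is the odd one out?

B##

In 12-tone equal temperament, enharmonic equivalents share a pitch class. B is pitch class 11; Cb is pitch class 11; B## is pitch class 1.
B and Cb share pitch class 11, while B## is pitch class 1.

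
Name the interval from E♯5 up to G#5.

The letter names run E→G, a span of 2 letter steps, so the interval is some kind of third.
E# to G# is 3 semitones. A major third is 4, so 3 makes it minor.

minor third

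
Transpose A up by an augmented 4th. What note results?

D#

A fourth above A lands on the letter D.
An augmented fourth spans 6 semitones, so A moves to pitch class 3. On the letter D that is D#.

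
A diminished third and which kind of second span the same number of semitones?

A diminished third spans 2 semitones.
A second spanning 2 semitones is major (the major second is 2).

major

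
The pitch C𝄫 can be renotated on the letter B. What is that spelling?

Cbb is pitch class 10. The letter B alone is pitch class 11.
To reach pitch class 10 from B requires an offset of -1 semitone, i.e. flat: Bb.

Bb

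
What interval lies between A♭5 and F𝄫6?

diminished sixth

Counting letters A–B–C–D–E–F gives a sixth.
Ab→Fbb = 7 semitones, 2 narrower than the major sixth (9), so diminished.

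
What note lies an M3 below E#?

C#

E down a major third is C, so the target letter is C.
From E#, a major third is 4 semitones down: C#.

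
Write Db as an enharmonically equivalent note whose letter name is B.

B##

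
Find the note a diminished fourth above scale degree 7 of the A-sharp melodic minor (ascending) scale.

Scale degree 7 of A# melodic minor (ascending) is G##.
A diminished fourth (4 semitones) above G## lands on the letter C, giving C#.

C#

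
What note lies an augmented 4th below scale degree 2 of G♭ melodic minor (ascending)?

Ebb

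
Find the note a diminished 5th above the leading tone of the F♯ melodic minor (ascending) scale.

B

The leading tone of F# melodic minor (ascending) is E#.
A diminished fifth (6 semitones) above E# lands on the letter B, giving B.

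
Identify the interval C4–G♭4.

Counting letters C–D–E–F–G gives a fifth.
C→Gb = 6 semitones, 1 narrower than the perfect fifth (7), so diminished.

diminished fifth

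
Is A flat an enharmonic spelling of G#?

Ab = pitch class 8 and G# = pitch class 8 — the same pitch class, so they are enharmonic equivalents.

Yes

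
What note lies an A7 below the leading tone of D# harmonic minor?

D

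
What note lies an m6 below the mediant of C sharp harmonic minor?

G#

The mediant of C# harmonic minor is E.
A minor sixth (8 semitones) below E lands on the letter G, giving G#.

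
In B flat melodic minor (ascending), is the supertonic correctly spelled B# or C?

Each scale degree takes a distinct letter name. Degree 2 of a scale on B must use the letter C.
C and B# are enharmonically the same pitch, but only C uses the letter C, so it is the correct spelling here.

C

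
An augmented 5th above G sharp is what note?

D##

G up a perfect fifth is D, so the target letter is D.
From G#, an augmented fifth is 8 semitones up: D##.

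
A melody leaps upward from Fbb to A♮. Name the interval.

doubly augmented third

The letter names run F→A, a span of 2 letter steps, so the interval is some kind of third.
Fbb to A is 6 semitones. A major third is 4, so 6 makes it doubly augmented.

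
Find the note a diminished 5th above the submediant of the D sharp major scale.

The submediant of D# major is B#.
A diminished fifth (6 semitones) above B# lands on the letter F, giving F#.

F#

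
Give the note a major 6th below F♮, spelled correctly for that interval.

A sixth below F lands on the letter A.
A major sixth spans 9 semitones, so F moves to pitch class 8. On the letter A that is Ab.

Ab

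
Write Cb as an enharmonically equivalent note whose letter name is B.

Cb is pitch class 11. The letter B alone is pitch class 11.
Pitch class 11 on B needs no accidental: B.

B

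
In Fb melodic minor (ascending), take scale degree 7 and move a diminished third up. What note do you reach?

Gbb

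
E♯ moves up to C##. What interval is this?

The letter names run E→C, a span of 5 letter steps, so the interval is some kind of sixth.
E# to C## is 9 semitones. A major sixth is 9, so 9 makes it major.

major sixth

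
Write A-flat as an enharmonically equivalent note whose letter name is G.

G#

Ab is pitch class 8. The letter G alone is pitch class 7.
To reach pitch class 8 from G requires an offset of +1 semitone, i.e. sharp: G#.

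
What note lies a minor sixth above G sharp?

E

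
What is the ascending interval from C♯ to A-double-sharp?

The letter names run C→A, a span of 5 letter steps, so the interval is some kind of sixth.
C# to A## is 10 semitones. A major sixth is 9, so 10 makes it augmented.

augmented sixth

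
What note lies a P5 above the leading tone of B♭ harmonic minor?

E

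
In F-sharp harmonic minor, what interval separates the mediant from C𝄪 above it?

augmented third

The mediant of F# harmonic minor is A.
A up to C##: letters A→C make it a third; 5 semitones makes it augmented.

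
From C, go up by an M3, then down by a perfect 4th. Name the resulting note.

B

A major third up from C is E (letter E, 4 semitones up).
A perfect fourth down from E is B (letter B, 5 semitones down).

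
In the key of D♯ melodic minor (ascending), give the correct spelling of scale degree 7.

The D# melodic minor (ascending) scale runs D# E# F# G# A# B# C##.
Degree 7 is C##.

C##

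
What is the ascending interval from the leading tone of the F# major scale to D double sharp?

The leading tone of F# major is E#.
E# up to D##: letters E→D make it a seventh; 11 semitones makes it major.

major seventh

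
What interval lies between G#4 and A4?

Counting letters G–A gives a second.
G#→A = 1 semitone, 1 narrower than the major second (2), so minor.

minor second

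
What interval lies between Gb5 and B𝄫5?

minor third

Counting letters G–A–B gives a third.
Gb→Bbb = 3 semitones, 1 narrower than the major third (4), so minor.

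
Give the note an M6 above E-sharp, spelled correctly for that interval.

A sixth above E lands on the letter C.
A major sixth spans 9 semitones, so E# moves to pitch class 2. On the letter C that is C##.

C##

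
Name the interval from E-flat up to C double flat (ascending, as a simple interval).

Counting letters E–F–G–A–B–C gives a sixth.
Eb→Cbb = 7 semitones, 2 narrower than the major sixth (9), so diminished.

diminished sixth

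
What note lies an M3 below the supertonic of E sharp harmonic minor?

D#

The supertonic of E# harmonic minor is F##.
A major third (4 semitones) below F## lands on the letter D, giving D#.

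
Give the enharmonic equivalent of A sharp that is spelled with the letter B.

A# is pitch class 10. The letter B alone is pitch class 11.
To reach pitch class 10 from B requires an offset of -1 semitone, i.e. flat: Bb.

Bb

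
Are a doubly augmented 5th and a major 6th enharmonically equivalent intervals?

Yes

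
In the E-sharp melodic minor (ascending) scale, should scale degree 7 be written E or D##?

Each scale degree takes a distinct letter name. Degree 7 of a scale on E must use the letter D.
D## and E are enharmonically the same pitch, but only D## uses the letter D, so it is the correct spelling here.

D##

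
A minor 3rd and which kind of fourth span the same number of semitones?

A minor third spans 3 semitones.
A fourth spanning 3 semitones is doubly diminished (the perfect fourth is 5).

doubly diminished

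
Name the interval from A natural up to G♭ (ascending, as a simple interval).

Counting letters A–B–C–D–E–F–G gives a seventh.
A→Gb = 9 semitones, 2 narrower than the major seventh (11), so diminished.

diminished seventh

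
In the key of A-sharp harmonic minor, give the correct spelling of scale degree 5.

E#

Degree 5 takes the letter 4 steps above A, which is E.
In harmonic minor, degree 5 sits 7 semitones above the tonic. A# + 7 semitones is pitch class 5, spelled on E as E#.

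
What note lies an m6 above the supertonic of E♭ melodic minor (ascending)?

Db

The supertonic of Eb melodic minor (ascending) is F.
A minor sixth (8 semitones) above F lands on the letter D, giving Db.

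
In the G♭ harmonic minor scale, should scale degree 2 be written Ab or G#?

Each scale degree takes a distinct letter name. Degree 2 of a scale on G must use the letter A.
Ab and G# are enharmonically the same pitch, but only Ab uses the letter A, so it is the correct spelling here.

Ab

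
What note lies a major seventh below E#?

F#

A seventh below E lands on the letter F.
A major seventh spans 11 semitones, so E# moves to pitch class 6. On the letter F that is F#.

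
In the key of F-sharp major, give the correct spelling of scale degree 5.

The F# major scale runs F# G# A# B C# D# E#.
Degree 5 is C#.

C#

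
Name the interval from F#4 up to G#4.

The letter names run F→G, a span of 1 letter step, so the interval is some kind of second.
F# to G# is 2 semitones. A major second is 2, so 2 makes it major.

major second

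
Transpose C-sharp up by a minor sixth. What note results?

A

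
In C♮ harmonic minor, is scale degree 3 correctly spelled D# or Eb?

Eb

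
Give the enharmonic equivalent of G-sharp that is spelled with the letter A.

Plain A sits 1 semitone above G#, so on the letter A the same pitch needs a flat: Ab.

Ab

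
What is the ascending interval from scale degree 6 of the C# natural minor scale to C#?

Scale degree 6 of C# natural minor is A.
A up to C#: letters A→C make it a third; 4 semitones makes it major.

major third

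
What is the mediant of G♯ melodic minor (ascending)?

The G# melodic minor (ascending) scale runs G# A# B C# D# E# F##.
Degree 3 is B.

B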